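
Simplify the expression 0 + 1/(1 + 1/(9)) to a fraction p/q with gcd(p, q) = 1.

Compute successive convergents:
a_0 = 0: 0/1
a_1 = 1: 1/1
a_2 = 9: 9/10

9/10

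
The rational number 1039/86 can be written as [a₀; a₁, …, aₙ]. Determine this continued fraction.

1039 = 12·86 + 7, so a_0 = 12
86 = 12·7 + 2, so a_1 = 12
7 = 3·2 + 1, so a_2 = 3
2 = 2·1 + 0, so a_3 = 2

[12; 12, 3, 2]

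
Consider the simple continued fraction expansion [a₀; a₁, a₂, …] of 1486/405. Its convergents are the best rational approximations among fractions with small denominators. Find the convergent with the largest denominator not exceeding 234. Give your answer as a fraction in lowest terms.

List convergents until the denominator exceeds the bound:
a_0 = 3: 3/1  (≤ bound)
a_1 = 1: 4/1  (≤ bound)
a_2 = 2: 11/3  (≤ bound)
a_3 = 44: 488/133  (≤ bound)
a_4 = 1: 499/136  (≤ bound)
a_5 = 2: 1486/405  (> 234, stop)

499/136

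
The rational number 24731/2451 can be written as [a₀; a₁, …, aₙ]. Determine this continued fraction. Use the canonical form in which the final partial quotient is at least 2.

⌊24731/2451⌋ = 10, remainder 221
⌊2451/221⌋ = 11, remainder 20
⌊221/20⌋ = 11, remainder 1
⌊20/1⌋ = 20, remainder 0

[10; 11, 11, 20]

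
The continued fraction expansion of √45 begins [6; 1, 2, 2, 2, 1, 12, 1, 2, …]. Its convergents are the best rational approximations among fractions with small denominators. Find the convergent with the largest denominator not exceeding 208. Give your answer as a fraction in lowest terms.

a_0 = 6: 6/1  (≤ bound)
a_1 = 1: 7/1  (≤ bound)
a_2 = 2: 20/3  (≤ bound)
a_3 = 2: 47/7  (≤ bound)
a_4 = 2: 114/17  (≤ bound)
a_5 = 1: 161/24  (≤ bound)
a_6 = 12: 2046/305  (> 208, stop)

161/24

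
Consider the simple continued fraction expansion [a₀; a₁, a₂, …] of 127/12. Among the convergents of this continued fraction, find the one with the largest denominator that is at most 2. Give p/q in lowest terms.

List convergents until the denominator exceeds the bound:
a_0 = 10: 10/1  (≤ bound)
a_1 = 1: 11/1  (≤ bound)
a_2 = 1: 21/2  (≤ bound)
a_3 = 2: 53/5  (> 2, stop)

21/2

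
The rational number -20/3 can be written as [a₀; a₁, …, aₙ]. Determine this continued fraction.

Repeatedly divide and take the remainder:
⌊-20/3⌋ = -7, remainder 1
⌊3/1⌋ = 3, remainder 0

[-7; 3]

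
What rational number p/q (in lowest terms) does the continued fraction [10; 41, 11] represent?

Start with 11.
41 + 1/(11/1) = 41 + 1/11 = 452/11
10 + 1/(452/11) = 10 + 11/452 = 4531/452

4531/452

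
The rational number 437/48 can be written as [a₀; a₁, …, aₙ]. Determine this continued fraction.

[9; 9, 1, 1, 2]

437 = 9·48 + 5, so a_0 = 9
48 = 9·5 + 3, so a_1 = 9
5 = 1·3 + 2, so a_2 = 1
3 = 1·2 + 1, so a_3 = 1
2 = 2·1 + 0, so a_4 = 2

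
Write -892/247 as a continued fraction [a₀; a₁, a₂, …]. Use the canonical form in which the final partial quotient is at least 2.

-892 ÷ 247 → quotient -4, remainder 96
247 ÷ 96 → quotient 2, remainder 55
96 ÷ 55 → quotient 1, remainder 41
55 ÷ 41 → quotient 1, remainder 14
41 ÷ 14 → quotient 2, remainder 13
14 ÷ 13 → quotient 1, remainder 1
13 ÷ 1 → quotient 13, remainder 0

[-4; 2, 1, 1, 2, 1, 13]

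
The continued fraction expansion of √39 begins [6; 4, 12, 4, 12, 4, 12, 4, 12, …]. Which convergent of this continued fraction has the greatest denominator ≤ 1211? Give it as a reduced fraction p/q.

List convergents until the denominator exceeds the bound:
a_0 = 6: 6/1  (≤ bound)
a_1 = 4: 25/4  (≤ bound)
a_2 = 12: 306/49  (≤ bound)
a_3 = 4: 1249/200  (≤ bound)
a_4 = 12: 15294/2449  (> 1211, stop)

1249/200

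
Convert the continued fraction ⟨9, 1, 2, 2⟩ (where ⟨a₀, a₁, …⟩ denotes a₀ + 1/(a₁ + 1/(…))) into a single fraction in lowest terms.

68/7

Compute successive convergents:
a_0 = 9: 9/1
a_1 = 1: 10/1
a_2 = 2: 29/3
a_3 = 2: 68/7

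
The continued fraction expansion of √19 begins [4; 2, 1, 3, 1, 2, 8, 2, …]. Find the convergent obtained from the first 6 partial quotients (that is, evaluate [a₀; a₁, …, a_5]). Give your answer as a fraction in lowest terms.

170/39

a_0 = 4: 4/1
a_1 = 2: 9/2
a_2 = 1: 13/3
a_3 = 3: 48/11
a_4 = 1: 61/14
a_5 = 2: 170/39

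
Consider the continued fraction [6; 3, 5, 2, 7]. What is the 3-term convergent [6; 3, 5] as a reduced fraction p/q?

101/16

Start with 5.
3 + 1/(5/1) = 3 + 1/5 = 16/5
6 + 1/(16/5) = 6 + 5/16 = 101/16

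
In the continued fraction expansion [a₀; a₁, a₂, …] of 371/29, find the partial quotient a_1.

371 ÷ 29 → quotient 12, remainder 23
29 ÷ 23 → quotient 1, remainder 6

1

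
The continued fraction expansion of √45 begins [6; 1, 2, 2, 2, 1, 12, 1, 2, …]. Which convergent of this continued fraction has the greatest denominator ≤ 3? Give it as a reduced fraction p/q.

20/3

a_0 = 6: 6/1  (≤ bound)
a_1 = 1: 7/1  (≤ bound)
a_2 = 2: 20/3  (≤ bound)
a_3 = 2: 47/7  (> 3, stop)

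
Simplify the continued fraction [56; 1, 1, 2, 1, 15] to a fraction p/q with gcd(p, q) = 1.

Start with 15.
1 + 1/(15/1) = 1 + 1/15 = 16/15
2 + 1/(16/15) = 2 + 15/16 = 47/16
1 + 1/(47/16) = 1 + 16/47 = 63/47
1 + 1/(63/47) = 1 + 47/63 = 110/63
56 + 1/(110/63) = 56 + 63/110 = 6223/110

6223/110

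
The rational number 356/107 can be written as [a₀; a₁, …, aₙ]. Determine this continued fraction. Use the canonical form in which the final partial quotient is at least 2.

[3; 3, 17, 2]

Run the Euclidean algorithm, recording each quotient:
⌊356/107⌋ = 3, remainder 35
⌊107/35⌋ = 3, remainder 2
⌊35/2⌋ = 17, remainder 1
⌊2/1⌋ = 2, remainder 0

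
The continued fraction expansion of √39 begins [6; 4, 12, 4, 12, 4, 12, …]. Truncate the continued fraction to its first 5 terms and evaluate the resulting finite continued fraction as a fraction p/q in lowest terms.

Start with 12.
4 + 1/(12/1) = 4 + 1/12 = 49/12
12 + 1/(49/12) = 12 + 12/49 = 600/49
4 + 1/(600/49) = 4 + 49/600 = 2449/600
6 + 1/(2449/600) = 6 + 600/2449 = 15294/2449

15294/2449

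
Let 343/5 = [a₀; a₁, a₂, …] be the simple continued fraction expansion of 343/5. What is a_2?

Run the Euclidean algorithm, recording each quotient:
343 ÷ 5 → quotient 68, remainder 3
5 ÷ 3 → quotient 1, remainder 2
3 ÷ 2 → quotient 1, remainder 1

1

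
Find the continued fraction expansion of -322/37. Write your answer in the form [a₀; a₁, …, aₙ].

Run the Euclidean algorithm, recording each quotient:
⌊-322/37⌋ = -9, remainder 11
⌊37/11⌋ = 3, remainder 4
⌊11/4⌋ = 2, remainder 3
⌊4/3⌋ = 1, remainder 1
⌊3/1⌋ = 3, remainder 0

[-9; 3, 2, 1, 3]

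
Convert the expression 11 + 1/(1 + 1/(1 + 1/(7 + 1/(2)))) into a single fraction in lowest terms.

369/32

Use the convergent recurrence hₖ = aₖ·hₖ₋₁ + hₖ₋₂ (and likewise for the denominators kₖ):
a_0 = 11: 11/1
a_1 = 1: 12/1
a_2 = 1: 23/2
a_3 = 7: 173/15
a_4 = 2: 369/32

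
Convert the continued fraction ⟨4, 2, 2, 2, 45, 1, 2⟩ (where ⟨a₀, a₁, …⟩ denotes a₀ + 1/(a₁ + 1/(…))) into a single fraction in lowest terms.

7327/1659

Work from the innermost term outward:
Start with 2.
1 + 1/(2/1) = 1 + 1/2 = 3/2
45 + 1/(3/2) = 45 + 2/3 = 137/3
2 + 1/(137/3) = 2 + 3/137 = 277/137
2 + 1/(277/137) = 2 + 137/277 = 691/277
2 + 1/(691/277) = 2 + 277/691 = 1659/691
4 + 1/(1659/691) = 4 + 691/1659 = 7327/1659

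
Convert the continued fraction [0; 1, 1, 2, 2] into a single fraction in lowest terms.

7/12

Start with 2.
2 + 1/(2/1) = 2 + 1/2 = 5/2
1 + 1/(5/2) = 1 + 2/5 = 7/5
1 + 1/(7/5) = 1 + 5/7 = 12/7
0 + 1/(12/7) = 0 + 7/12 = 7/12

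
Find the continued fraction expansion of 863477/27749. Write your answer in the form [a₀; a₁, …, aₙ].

Repeatedly divide and take the remainder:
⌊863477/27749⌋ = 31, remainder 3258
⌊27749/3258⌋ = 8, remainder 1685
⌊3258/1685⌋ = 1, remainder 1573
⌊1685/1573⌋ = 1, remainder 112
⌊1573/112⌋ = 14, remainder 5
⌊112/5⌋ = 22, remainder 2
⌊5/2⌋ = 2, remainder 1
⌊2/1⌋ = 2, remainder 0

[31; 8, 1, 1, 14, 22, 2, 2]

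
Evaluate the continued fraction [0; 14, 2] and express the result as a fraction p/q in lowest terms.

2/29

Start with 2.
14 + 1/(2/1) = 14 + 1/2 = 29/2
0 + 1/(29/2) = 0 + 2/29 = 2/29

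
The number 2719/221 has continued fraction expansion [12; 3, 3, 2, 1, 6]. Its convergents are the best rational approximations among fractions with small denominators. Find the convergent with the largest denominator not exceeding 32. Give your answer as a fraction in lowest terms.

283/23

List convergents until the denominator exceeds the bound:
a_0 = 12: 12/1  (≤ bound)
a_1 = 3: 37/3  (≤ bound)
a_2 = 3: 123/10  (≤ bound)
a_3 = 2: 283/23  (≤ bound)
a_4 = 1: 406/33  (> 32, stop)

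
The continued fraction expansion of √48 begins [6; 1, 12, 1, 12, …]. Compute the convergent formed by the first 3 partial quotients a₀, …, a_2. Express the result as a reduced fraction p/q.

90/13

Build up convergents one term at a time:
a_0 = 6: 6/1
a_1 = 1: 7/1
a_2 = 12: 90/13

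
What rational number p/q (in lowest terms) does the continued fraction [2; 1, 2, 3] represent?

27/10

Start with 3.
2 + 1/(3/1) = 2 + 1/3 = 7/3
1 + 1/(7/3) = 1 + 3/7 = 10/7
2 + 1/(10/7) = 2 + 7/10 = 27/10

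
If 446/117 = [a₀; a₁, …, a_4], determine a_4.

7

⌊446/117⌋ = 3, remainder 95
⌊117/95⌋ = 1, remainder 22
⌊95/22⌋ = 4, remainder 7
⌊22/7⌋ = 3, remainder 1
⌊7/1⌋ = 7, remainder 0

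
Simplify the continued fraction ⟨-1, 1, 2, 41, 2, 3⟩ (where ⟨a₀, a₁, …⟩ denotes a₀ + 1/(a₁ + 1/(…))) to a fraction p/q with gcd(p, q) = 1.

Start with 3.
2 + 1/(3/1) = 2 + 1/3 = 7/3
41 + 1/(7/3) = 41 + 3/7 = 290/7
2 + 1/(290/7) = 2 + 7/290 = 587/290
1 + 1/(587/290) = 1 + 290/587 = 877/587
-1 + 1/(877/587) = -1 + 587/877 = -290/877

-290/877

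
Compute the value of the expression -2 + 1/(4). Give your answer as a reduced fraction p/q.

-7/4

a_0 = -2: -2/1
a_1 = 4: -7/4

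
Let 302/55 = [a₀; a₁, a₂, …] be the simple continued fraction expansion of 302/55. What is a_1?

302 ÷ 55 → quotient 5, remainder 27
55 ÷ 27 → quotient 2, remainder 1

2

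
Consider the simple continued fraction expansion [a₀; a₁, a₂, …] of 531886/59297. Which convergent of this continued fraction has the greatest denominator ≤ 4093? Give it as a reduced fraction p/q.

3274/365

a_0 = 8: 8/1  (≤ bound)
a_1 = 1: 9/1  (≤ bound)
a_2 = 32: 296/33  (≤ bound)
a_3 = 5: 1489/166  (≤ bound)
a_4 = 2: 3274/365  (≤ bound)
a_5 = 13: 44051/4911  (> 4093, stop)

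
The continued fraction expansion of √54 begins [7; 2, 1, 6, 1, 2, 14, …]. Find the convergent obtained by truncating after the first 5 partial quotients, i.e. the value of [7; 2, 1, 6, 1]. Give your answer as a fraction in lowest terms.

Start with 1.
6 + 1/(1/1) = 6 + 1/1 = 7/1
1 + 1/(7/1) = 1 + 1/7 = 8/7
2 + 1/(8/7) = 2 + 7/8 = 23/8
7 + 1/(23/8) = 7 + 8/23 = 169/23

169/23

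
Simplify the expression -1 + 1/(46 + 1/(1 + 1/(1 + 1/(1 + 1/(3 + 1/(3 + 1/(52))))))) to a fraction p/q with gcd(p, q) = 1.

Build up convergents one term at a time:
a_0 = -1: -1/1
a_1 = 46: -45/46
a_2 = 1: -46/47
a_3 = 1: -91/93
a_4 = 1: -137/140
a_5 = 3: -502/513
a_6 = 3: -1643/1679
a_7 = 52: -85938/87821

-85938/87821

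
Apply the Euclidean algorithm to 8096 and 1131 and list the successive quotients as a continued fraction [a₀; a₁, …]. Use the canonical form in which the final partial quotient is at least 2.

Apply division with remainder until the remainder is 0:
⌊8096/1131⌋ = 7, remainder 179
⌊1131/179⌋ = 6, remainder 57
⌊179/57⌋ = 3, remainder 8
⌊57/8⌋ = 7, remainder 1
⌊8/1⌋ = 8, remainder 0

[7; 6, 3, 7, 8]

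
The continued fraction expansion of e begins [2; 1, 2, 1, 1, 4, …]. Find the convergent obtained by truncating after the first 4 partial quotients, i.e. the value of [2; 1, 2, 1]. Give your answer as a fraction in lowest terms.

11/4

a_0 = 2: 2/1
a_1 = 1: 3/1
a_2 = 2: 8/3
a_3 = 1: 11/4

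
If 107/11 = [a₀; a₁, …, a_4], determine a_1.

1

107 ÷ 11 → quotient 9, remainder 8
11 ÷ 8 → quotient 1, remainder 3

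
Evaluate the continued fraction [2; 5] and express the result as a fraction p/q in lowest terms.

Collapse the nested fraction from the inside out:
Start with 5.
2 + 1/(5/1) = 2 + 1/5 = 11/5

11/5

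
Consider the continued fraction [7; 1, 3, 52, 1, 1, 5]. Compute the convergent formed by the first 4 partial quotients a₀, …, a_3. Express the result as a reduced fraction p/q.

1620/209

Build up convergents one term at a time:
a_0 = 7: 7/1
a_1 = 1: 8/1
a_2 = 3: 31/4
a_3 = 52: 1620/209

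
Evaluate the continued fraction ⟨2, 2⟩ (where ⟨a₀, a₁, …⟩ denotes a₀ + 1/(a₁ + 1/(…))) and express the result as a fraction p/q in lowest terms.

5/2

Start with 2.
2 + 1/(2/1) = 2 + 1/2 = 5/2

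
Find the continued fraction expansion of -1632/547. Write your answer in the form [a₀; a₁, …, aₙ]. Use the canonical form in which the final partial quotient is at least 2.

[-3; 60, 1, 3, 2]

Run the Euclidean algorithm, recording each quotient:
-1632 ÷ 547 → quotient -3, remainder 9
547 ÷ 9 → quotient 60, remainder 7
9 ÷ 7 → quotient 1, remainder 2
7 ÷ 2 → quotient 3, remainder 1
2 ÷ 1 → quotient 2, remainder 0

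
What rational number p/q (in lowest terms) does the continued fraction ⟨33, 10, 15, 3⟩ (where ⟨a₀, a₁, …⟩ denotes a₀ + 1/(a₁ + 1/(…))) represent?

Use the convergent recurrence hₖ = aₖ·hₖ₋₁ + hₖ₋₂ (and likewise for the denominators kₖ):
a_0 = 33: 33/1
a_1 = 10: 331/10
a_2 = 15: 4998/151
a_3 = 3: 15325/463

15325/463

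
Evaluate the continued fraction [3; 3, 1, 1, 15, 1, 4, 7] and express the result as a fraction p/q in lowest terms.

Starting at the tail and folding back:
Start with 7.
4 + 1/(7/1) = 4 + 1/7 = 29/7
1 + 1/(29/7) = 1 + 7/29 = 36/29
15 + 1/(36/29) = 15 + 29/36 = 569/36
1 + 1/(569/36) = 1 + 36/569 = 605/569
1 + 1/(605/569) = 1 + 569/605 = 1174/605
3 + 1/(1174/605) = 3 + 605/1174 = 4127/1174
3 + 1/(4127/1174) = 3 + 1174/4127 = 13555/4127

13555/4127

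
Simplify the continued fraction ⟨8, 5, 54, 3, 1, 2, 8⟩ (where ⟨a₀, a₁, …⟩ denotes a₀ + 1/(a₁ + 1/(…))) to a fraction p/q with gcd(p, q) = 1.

205449/25057

a_0 = 8: 8/1
a_1 = 5: 41/5
a_2 = 54: 2222/271
a_3 = 3: 6707/818
a_4 = 1: 8929/1089
a_5 = 2: 24565/2996
a_6 = 8: 205449/25057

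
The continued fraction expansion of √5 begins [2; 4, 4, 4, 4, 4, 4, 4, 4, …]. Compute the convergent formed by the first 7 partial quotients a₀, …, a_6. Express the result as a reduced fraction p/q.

12238/5473

Collapse the nested fraction from the inside out:
Start with 4.
4 + 1/(4/1) = 4 + 1/4 = 17/4
4 + 1/(17/4) = 4 + 4/17 = 72/17
4 + 1/(72/17) = 4 + 17/72 = 305/72
4 + 1/(305/72) = 4 + 72/305 = 1292/305
4 + 1/(1292/305) = 4 + 305/1292 = 5473/1292
2 + 1/(5473/1292) = 2 + 1292/5473 = 12238/5473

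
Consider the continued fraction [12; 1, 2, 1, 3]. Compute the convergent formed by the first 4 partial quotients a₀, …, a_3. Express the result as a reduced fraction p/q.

51/4

a_0 = 12: 12/1
a_1 = 1: 13/1
a_2 = 2: 38/3
a_3 = 1: 51/4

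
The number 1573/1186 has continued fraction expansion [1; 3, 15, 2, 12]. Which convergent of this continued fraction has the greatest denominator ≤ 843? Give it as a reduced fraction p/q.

List convergents until the denominator exceeds the bound:
a_0 = 1: 1/1  (≤ bound)
a_1 = 3: 4/3  (≤ bound)
a_2 = 15: 61/46  (≤ bound)
a_3 = 2: 126/95  (≤ bound)
a_4 = 12: 1573/1186  (> 843, stop)

126/95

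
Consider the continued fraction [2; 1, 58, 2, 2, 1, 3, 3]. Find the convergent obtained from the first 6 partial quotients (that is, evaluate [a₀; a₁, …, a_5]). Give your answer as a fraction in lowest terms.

1241/416

Start with 1.
2 + 1/(1/1) = 2 + 1/1 = 3/1
2 + 1/(3/1) = 2 + 1/3 = 7/3
58 + 1/(7/3) = 58 + 3/7 = 409/7
1 + 1/(409/7) = 1 + 7/409 = 416/409
2 + 1/(416/409) = 2 + 409/416 = 1241/416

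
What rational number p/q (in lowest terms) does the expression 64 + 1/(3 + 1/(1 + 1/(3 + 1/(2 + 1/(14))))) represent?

Starting at the tail and folding back:
Start with 14.
2 + 1/(14/1) = 2 + 1/14 = 29/14
3 + 1/(29/14) = 3 + 14/29 = 101/29
1 + 1/(101/29) = 1 + 29/101 = 130/101
3 + 1/(130/101) = 3 + 101/130 = 491/130
64 + 1/(491/130) = 64 + 130/491 = 31554/491

31554/491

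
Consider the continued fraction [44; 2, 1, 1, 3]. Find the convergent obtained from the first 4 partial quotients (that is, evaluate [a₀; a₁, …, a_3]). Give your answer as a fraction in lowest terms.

Start with 1.
1 + 1/(1/1) = 1 + 1/1 = 2/1
2 + 1/(2/1) = 2 + 1/2 = 5/2
44 + 1/(5/2) = 44 + 2/5 = 222/5

222/5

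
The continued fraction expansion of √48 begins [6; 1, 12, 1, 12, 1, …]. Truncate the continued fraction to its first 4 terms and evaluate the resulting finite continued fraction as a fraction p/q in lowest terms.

97/14

Compute successive convergents:
a_0 = 6: 6/1
a_1 = 1: 7/1
a_2 = 12: 90/13
a_3 = 1: 97/14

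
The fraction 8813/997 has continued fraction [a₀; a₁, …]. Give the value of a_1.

Repeatedly divide and take the remainder:
8813 ÷ 997 → quotient 8, remainder 837
997 ÷ 837 → quotient 1, remainder 160

1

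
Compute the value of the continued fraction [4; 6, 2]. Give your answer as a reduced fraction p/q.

Use the convergent recurrence hₖ = aₖ·hₖ₋₁ + hₖ₋₂ (and likewise for the denominators kₖ):
a_0 = 4: 4/1
a_1 = 6: 25/6
a_2 = 2: 54/13

54/13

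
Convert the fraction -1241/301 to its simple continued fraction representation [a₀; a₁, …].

-1241 ÷ 301 → quotient -5, remainder 264
301 ÷ 264 → quotient 1, remainder 37
264 ÷ 37 → quotient 7, remainder 5
37 ÷ 5 → quotient 7, remainder 2
5 ÷ 2 → quotient 2, remainder 1
2 ÷ 1 → quotient 2, remainder 0

[-5; 1, 7, 7, 2, 2]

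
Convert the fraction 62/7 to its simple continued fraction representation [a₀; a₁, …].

62 ÷ 7 → quotient 8, remainder 6
7 ÷ 6 → quotient 1, remainder 1
6 ÷ 1 → quotient 6, remainder 0

[8; 1, 6]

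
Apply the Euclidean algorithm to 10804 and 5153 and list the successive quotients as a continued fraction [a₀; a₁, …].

Run the Euclidean algorithm, recording each quotient:
10804 ÷ 5153 → quotient 2, remainder 498
5153 ÷ 498 → quotient 10, remainder 173
498 ÷ 173 → quotient 2, remainder 152
173 ÷ 152 → quotient 1, remainder 21
152 ÷ 21 → quotient 7, remainder 5
21 ÷ 5 → quotient 4, remainder 1
5 ÷ 1 → quotient 5, remainder 0

[2; 10, 2, 1, 7, 4, 5]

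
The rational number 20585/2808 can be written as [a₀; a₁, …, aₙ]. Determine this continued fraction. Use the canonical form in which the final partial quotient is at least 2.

20585 ÷ 2808 → quotient 7, remainder 929
2808 ÷ 929 → quotient 3, remainder 21
929 ÷ 21 → quotient 44, remainder 5
21 ÷ 5 → quotient 4, remainder 1
5 ÷ 1 → quotient 5, remainder 0

[7; 3, 44, 4, 5]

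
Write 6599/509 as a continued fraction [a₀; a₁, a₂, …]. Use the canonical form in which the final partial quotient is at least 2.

[12; 1, 27, 3, 1, 1, 2]

⌊6599/509⌋ = 12, remainder 491
⌊509/491⌋ = 1, remainder 18
⌊491/18⌋ = 27, remainder 5
⌊18/5⌋ = 3, remainder 3
⌊5/3⌋ = 1, remainder 2
⌊3/2⌋ = 1, remainder 1
⌊2/1⌋ = 2, remainder 0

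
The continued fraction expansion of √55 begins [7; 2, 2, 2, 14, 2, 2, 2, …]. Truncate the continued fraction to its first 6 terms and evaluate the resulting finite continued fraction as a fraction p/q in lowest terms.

Start with 2.
14 + 1/(2/1) = 14 + 1/2 = 29/2
2 + 1/(29/2) = 2 + 2/29 = 60/29
2 + 1/(60/29) = 2 + 29/60 = 149/60
2 + 1/(149/60) = 2 + 60/149 = 358/149
7 + 1/(358/149) = 7 + 149/358 = 2655/358

2655/358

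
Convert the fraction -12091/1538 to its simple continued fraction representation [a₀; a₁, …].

[-8; 7, 4, 1, 1, 7, 3]

⌊-12091/1538⌋ = -8, remainder 213
⌊1538/213⌋ = 7, remainder 47
⌊213/47⌋ = 4, remainder 25
⌊47/25⌋ = 1, remainder 22
⌊25/22⌋ = 1, remainder 3
⌊22/3⌋ = 7, remainder 1
⌊3/1⌋ = 3, remainder 0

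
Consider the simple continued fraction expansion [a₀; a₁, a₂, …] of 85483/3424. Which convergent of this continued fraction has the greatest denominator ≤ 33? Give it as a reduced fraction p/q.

List convergents until the denominator exceeds the bound:
a_0 = 24: 24/1  (≤ bound)
a_1 = 1: 25/1  (≤ bound)
a_2 = 28: 724/29  (≤ bound)
a_3 = 3: 2197/88  (> 33, stop)

724/29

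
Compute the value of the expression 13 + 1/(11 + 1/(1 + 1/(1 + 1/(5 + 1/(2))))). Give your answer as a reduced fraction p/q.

3625/277

Start with 2.
5 + 1/(2/1) = 5 + 1/2 = 11/2
1 + 1/(11/2) = 1 + 2/11 = 13/11
1 + 1/(13/11) = 1 + 11/13 = 24/13
11 + 1/(24/13) = 11 + 13/24 = 277/24
13 + 1/(277/24) = 13 + 24/277 = 3625/277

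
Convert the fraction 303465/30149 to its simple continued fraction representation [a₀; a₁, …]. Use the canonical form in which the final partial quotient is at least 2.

[10; 15, 3, 1, 3, 3, 40]

303465 ÷ 30149 → quotient 10, remainder 1975
30149 ÷ 1975 → quotient 15, remainder 524
1975 ÷ 524 → quotient 3, remainder 403
524 ÷ 403 → quotient 1, remainder 121
403 ÷ 121 → quotient 3, remainder 40
121 ÷ 40 → quotient 3, remainder 1
40 ÷ 1 → quotient 40, remainder 0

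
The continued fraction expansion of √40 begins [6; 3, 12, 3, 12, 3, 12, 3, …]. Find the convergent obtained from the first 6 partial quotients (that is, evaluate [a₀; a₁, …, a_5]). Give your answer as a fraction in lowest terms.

a_0 = 6: 6/1
a_1 = 3: 19/3
a_2 = 12: 234/37
a_3 = 3: 721/114
a_4 = 12: 8886/1405
a_5 = 3: 27379/4329

27379/4329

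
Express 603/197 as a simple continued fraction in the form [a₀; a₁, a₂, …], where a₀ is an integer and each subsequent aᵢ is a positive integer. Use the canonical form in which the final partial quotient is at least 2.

Run the Euclidean algorithm, recording each quotient:
⌊603/197⌋ = 3, remainder 12
⌊197/12⌋ = 16, remainder 5
⌊12/5⌋ = 2, remainder 2
⌊5/2⌋ = 2, remainder 1
⌊2/1⌋ = 2, remainder 0

[3; 16, 2, 2, 2]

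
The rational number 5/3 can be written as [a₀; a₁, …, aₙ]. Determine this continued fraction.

⌊5/3⌋ = 1, remainder 2
⌊3/2⌋ = 1, remainder 1
⌊2/1⌋ = 2, remainder 0

[1; 1, 2]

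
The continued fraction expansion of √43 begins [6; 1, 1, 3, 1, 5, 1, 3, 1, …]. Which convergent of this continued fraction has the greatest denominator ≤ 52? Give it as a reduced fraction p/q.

341/52

a_0 = 6: 6/1  (≤ bound)
a_1 = 1: 7/1  (≤ bound)
a_2 = 1: 13/2  (≤ bound)
a_3 = 3: 46/7  (≤ bound)
a_4 = 1: 59/9  (≤ bound)
a_5 = 5: 341/52  (≤ bound)
a_6 = 1: 400/61  (> 52, stop)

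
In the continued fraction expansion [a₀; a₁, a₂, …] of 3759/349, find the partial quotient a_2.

⌊3759/349⌋ = 10, remainder 269
⌊349/269⌋ = 1, remainder 80
⌊269/80⌋ = 3, remainder 29

3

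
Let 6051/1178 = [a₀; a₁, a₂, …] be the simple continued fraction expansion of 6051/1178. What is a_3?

6

Repeatedly divide and take the remainder:
6051 ÷ 1178 → quotient 5, remainder 161
1178 ÷ 161 → quotient 7, remainder 51
161 ÷ 51 → quotient 3, remainder 8
51 ÷ 8 → quotient 6, remainder 3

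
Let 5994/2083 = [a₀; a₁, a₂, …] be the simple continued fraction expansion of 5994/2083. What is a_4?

1

Run the Euclidean algorithm, recording each quotient:
5994 = 2·2083 + 1828, so a_0 = 2
2083 = 1·1828 + 255, so a_1 = 1
1828 = 7·255 + 43, so a_2 = 7
255 = 5·43 + 40, so a_3 = 5
43 = 1·40 + 3, so a_4 = 1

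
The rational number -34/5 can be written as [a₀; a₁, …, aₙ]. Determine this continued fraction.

-34 ÷ 5 → quotient -7, remainder 1
5 ÷ 1 → quotient 5, remainder 0

[-7; 5]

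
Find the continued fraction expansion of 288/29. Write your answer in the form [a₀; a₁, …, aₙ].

[9; 1, 13, 2]

Run the Euclidean algorithm, recording each quotient:
288 = 9·29 + 27, so a_0 = 9
29 = 1·27 + 2, so a_1 = 1
27 = 13·2 + 1, so a_2 = 13
2 = 2·1 + 0, so a_3 = 2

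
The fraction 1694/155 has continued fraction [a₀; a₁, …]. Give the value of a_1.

1

Repeatedly divide and take the remainder:
1694 ÷ 155 → quotient 10, remainder 144
155 ÷ 144 → quotient 1, remainder 11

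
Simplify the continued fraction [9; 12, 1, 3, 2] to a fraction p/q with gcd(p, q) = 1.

1044/115

Use the convergent recurrence hₖ = aₖ·hₖ₋₁ + hₖ₋₂ (and likewise for the denominators kₖ):
a_0 = 9: 9/1
a_1 = 12: 109/12
a_2 = 1: 118/13
a_3 = 3: 463/51
a_4 = 2: 1044/115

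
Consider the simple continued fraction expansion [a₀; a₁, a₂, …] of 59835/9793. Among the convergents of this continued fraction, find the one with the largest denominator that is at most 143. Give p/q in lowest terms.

a_0 = 6: 6/1  (≤ bound)
a_1 = 9: 55/9  (≤ bound)
a_2 = 10: 556/91  (≤ bound)
a_3 = 1: 611/100  (≤ bound)
a_4 = 3: 2389/391  (> 143, stop)

611/100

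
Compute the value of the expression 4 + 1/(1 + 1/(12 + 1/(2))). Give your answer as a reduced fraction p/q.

Start with 2.
12 + 1/(2/1) = 12 + 1/2 = 25/2
1 + 1/(25/2) = 1 + 2/25 = 27/25
4 + 1/(27/25) = 4 + 25/27 = 133/27

133/27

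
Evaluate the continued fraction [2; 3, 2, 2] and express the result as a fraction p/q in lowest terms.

39/17

Start with 2.
2 + 1/(2/1) = 2 + 1/2 = 5/2
3 + 1/(5/2) = 3 + 2/5 = 17/5
2 + 1/(17/5) = 2 + 5/17 = 39/17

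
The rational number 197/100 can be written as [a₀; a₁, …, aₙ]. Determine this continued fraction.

Apply division with remainder until the remainder is 0:
⌊197/100⌋ = 1, remainder 97
⌊100/97⌋ = 1, remainder 3
⌊97/3⌋ = 32, remainder 1
⌊3/1⌋ = 3, remainder 0

[1; 1, 32, 3]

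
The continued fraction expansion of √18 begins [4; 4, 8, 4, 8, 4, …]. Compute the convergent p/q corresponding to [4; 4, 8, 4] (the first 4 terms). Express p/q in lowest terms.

577/136

Start with 4.
8 + 1/(4/1) = 8 + 1/4 = 33/4
4 + 1/(33/4) = 4 + 4/33 = 136/33
4 + 1/(136/33) = 4 + 33/136 = 577/136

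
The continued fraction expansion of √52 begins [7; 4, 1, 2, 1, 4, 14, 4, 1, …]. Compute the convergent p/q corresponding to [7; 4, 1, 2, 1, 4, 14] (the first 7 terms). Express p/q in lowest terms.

9223/1279

Work from the innermost term outward:
Start with 14.
4 + 1/(14/1) = 4 + 1/14 = 57/14
1 + 1/(57/14) = 1 + 14/57 = 71/57
2 + 1/(71/57) = 2 + 57/71 = 199/71
1 + 1/(199/71) = 1 + 71/199 = 270/199
4 + 1/(270/199) = 4 + 199/270 = 1279/270
7 + 1/(1279/270) = 7 + 270/1279 = 9223/1279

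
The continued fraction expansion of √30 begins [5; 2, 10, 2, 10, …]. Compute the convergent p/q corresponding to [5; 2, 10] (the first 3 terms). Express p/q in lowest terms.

115/21

Collapse the nested fraction from the inside out:
Start with 10.
2 + 1/(10/1) = 2 + 1/10 = 21/10
5 + 1/(21/10) = 5 + 10/21 = 115/21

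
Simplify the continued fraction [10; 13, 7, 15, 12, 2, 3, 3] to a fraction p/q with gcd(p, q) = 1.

4035617/400514

Starting at the tail and folding back:
Start with 3.
3 + 1/(3/1) = 3 + 1/3 = 10/3
2 + 1/(10/3) = 2 + 3/10 = 23/10
12 + 1/(23/10) = 12 + 10/23 = 286/23
15 + 1/(286/23) = 15 + 23/286 = 4313/286
7 + 1/(4313/286) = 7 + 286/4313 = 30477/4313
13 + 1/(30477/4313) = 13 + 4313/30477 = 400514/30477
10 + 1/(400514/30477) = 10 + 30477/400514 = 4035617/400514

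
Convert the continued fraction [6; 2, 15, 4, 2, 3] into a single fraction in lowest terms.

6322/975

Start with 3.
2 + 1/(3/1) = 2 + 1/3 = 7/3
4 + 1/(7/3) = 4 + 3/7 = 31/7
15 + 1/(31/7) = 15 + 7/31 = 472/31
2 + 1/(472/31) = 2 + 31/472 = 975/472
6 + 1/(975/472) = 6 + 472/975 = 6322/975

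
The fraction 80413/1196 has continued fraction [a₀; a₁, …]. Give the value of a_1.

4

80413 = 67·1196 + 281, so a_0 = 67
1196 = 4·281 + 72, so a_1 = 4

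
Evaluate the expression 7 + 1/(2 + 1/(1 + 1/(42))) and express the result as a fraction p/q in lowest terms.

a_0 = 7: 7/1
a_1 = 2: 15/2
a_2 = 1: 22/3
a_3 = 42: 939/128

939/128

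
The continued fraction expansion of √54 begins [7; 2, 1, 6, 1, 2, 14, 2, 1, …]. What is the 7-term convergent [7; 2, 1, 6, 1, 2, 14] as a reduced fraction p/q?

Start with 14.
2 + 1/(14/1) = 2 + 1/14 = 29/14
1 + 1/(29/14) = 1 + 14/29 = 43/29
6 + 1/(43/29) = 6 + 29/43 = 287/43
1 + 1/(287/43) = 1 + 43/287 = 330/287
2 + 1/(330/287) = 2 + 287/330 = 947/330
7 + 1/(947/330) = 7 + 330/947 = 6959/947

6959/947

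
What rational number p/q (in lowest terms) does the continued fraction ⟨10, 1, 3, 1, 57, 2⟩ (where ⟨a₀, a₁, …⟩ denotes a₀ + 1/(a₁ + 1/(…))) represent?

6296/583

Compute successive convergents:
a_0 = 10: 10/1
a_1 = 1: 11/1
a_2 = 3: 43/4
a_3 = 1: 54/5
a_4 = 57: 3121/289
a_5 = 2: 6296/583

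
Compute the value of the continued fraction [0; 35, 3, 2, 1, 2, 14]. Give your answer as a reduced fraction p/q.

Start with 14.
2 + 1/(14/1) = 2 + 1/14 = 29/14
1 + 1/(29/14) = 1 + 14/29 = 43/29
2 + 1/(43/29) = 2 + 29/43 = 115/43
3 + 1/(115/43) = 3 + 43/115 = 388/115
35 + 1/(388/115) = 35 + 115/388 = 13695/388
0 + 1/(13695/388) = 0 + 388/13695 = 388/13695

388/13695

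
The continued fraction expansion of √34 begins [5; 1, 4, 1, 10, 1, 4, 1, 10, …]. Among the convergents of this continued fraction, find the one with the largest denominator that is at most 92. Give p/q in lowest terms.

List convergents until the denominator exceeds the bound:
a_0 = 5: 5/1  (≤ bound)
a_1 = 1: 6/1  (≤ bound)
a_2 = 4: 29/5  (≤ bound)
a_3 = 1: 35/6  (≤ bound)
a_4 = 10: 379/65  (≤ bound)
a_5 = 1: 414/71  (≤ bound)
a_6 = 4: 2035/349  (> 92, stop)

414/71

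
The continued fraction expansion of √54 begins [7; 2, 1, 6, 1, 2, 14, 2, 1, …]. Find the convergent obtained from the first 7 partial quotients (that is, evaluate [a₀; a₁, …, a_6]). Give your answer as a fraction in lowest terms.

6959/947

Use the convergent recurrence hₖ = aₖ·hₖ₋₁ + hₖ₋₂ (and likewise for the denominators kₖ):
a_0 = 7: 7/1
a_1 = 2: 15/2
a_2 = 1: 22/3
a_3 = 6: 147/20
a_4 = 1: 169/23
a_5 = 2: 485/66
a_6 = 14: 6959/947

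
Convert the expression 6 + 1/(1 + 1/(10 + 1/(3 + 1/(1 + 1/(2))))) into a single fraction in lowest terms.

Start with 2.
1 + 1/(2/1) = 1 + 1/2 = 3/2
3 + 1/(3/2) = 3 + 2/3 = 11/3
10 + 1/(11/3) = 10 + 3/11 = 113/11
1 + 1/(113/11) = 1 + 11/113 = 124/113
6 + 1/(124/113) = 6 + 113/124 = 857/124

857/124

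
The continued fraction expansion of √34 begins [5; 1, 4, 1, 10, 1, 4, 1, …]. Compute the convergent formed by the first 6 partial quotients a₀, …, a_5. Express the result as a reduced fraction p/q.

414/71

Work from the innermost term outward:
Start with 1.
10 + 1/(1/1) = 10 + 1/1 = 11/1
1 + 1/(11/1) = 1 + 1/11 = 12/11
4 + 1/(12/11) = 4 + 11/12 = 59/12
1 + 1/(59/12) = 1 + 12/59 = 71/59
5 + 1/(71/59) = 5 + 59/71 = 414/71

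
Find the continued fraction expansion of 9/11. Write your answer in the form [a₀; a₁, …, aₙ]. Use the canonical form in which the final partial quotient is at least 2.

[0; 1, 4, 2]

⌊9/11⌋ = 0, remainder 9
⌊11/9⌋ = 1, remainder 2
⌊9/2⌋ = 4, remainder 1
⌊2/1⌋ = 2, remainder 0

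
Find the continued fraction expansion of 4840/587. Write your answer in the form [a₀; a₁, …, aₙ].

Run the Euclidean algorithm, recording each quotient:
⌊4840/587⌋ = 8, remainder 144
⌊587/144⌋ = 4, remainder 11
⌊144/11⌋ = 13, remainder 1
⌊11/1⌋ = 11, remainder 0

[8; 4, 13, 11]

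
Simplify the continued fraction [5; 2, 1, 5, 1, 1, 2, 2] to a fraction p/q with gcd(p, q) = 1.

1204/225

Starting at the tail and folding back:
Start with 2.
2 + 1/(2/1) = 2 + 1/2 = 5/2
1 + 1/(5/2) = 1 + 2/5 = 7/5
1 + 1/(7/5) = 1 + 5/7 = 12/7
5 + 1/(12/7) = 5 + 7/12 = 67/12
1 + 1/(67/12) = 1 + 12/67 = 79/67
2 + 1/(79/67) = 2 + 67/79 = 225/79
5 + 1/(225/79) = 5 + 79/225 = 1204/225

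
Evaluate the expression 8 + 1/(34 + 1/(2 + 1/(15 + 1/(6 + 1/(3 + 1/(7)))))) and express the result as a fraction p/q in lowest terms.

1205225/150109

Start with 7.
3 + 1/(7/1) = 3 + 1/7 = 22/7
6 + 1/(22/7) = 6 + 7/22 = 139/22
15 + 1/(139/22) = 15 + 22/139 = 2107/139
2 + 1/(2107/139) = 2 + 139/2107 = 4353/2107
34 + 1/(4353/2107) = 34 + 2107/4353 = 150109/4353
8 + 1/(150109/4353) = 8 + 4353/150109 = 1205225/150109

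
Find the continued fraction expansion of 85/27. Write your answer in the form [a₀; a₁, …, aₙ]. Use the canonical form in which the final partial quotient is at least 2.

[3; 6, 1, 3]

85 = 3·27 + 4, so a_0 = 3
27 = 6·4 + 3, so a_1 = 6
4 = 1·3 + 1, so a_2 = 1
3 = 3·1 + 0, so a_3 = 3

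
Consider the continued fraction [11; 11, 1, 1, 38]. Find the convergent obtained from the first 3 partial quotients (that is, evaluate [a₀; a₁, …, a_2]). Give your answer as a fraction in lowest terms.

133/12

Use the convergent recurrence hₖ = aₖ·hₖ₋₁ + hₖ₋₂ (and likewise for the denominators kₖ):
a_0 = 11: 11/1
a_1 = 11: 122/11
a_2 = 1: 133/12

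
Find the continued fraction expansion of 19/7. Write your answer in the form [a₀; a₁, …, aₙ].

[2; 1, 2, 2]

⌊19/7⌋ = 2, remainder 5
⌊7/5⌋ = 1, remainder 2
⌊5/2⌋ = 2, remainder 1
⌊2/1⌋ = 2, remainder 0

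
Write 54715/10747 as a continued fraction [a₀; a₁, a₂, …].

[5; 10, 1, 28, 1, 2, 3, 3]

⌊54715/10747⌋ = 5, remainder 980
⌊10747/980⌋ = 10, remainder 947
⌊980/947⌋ = 1, remainder 33
⌊947/33⌋ = 28, remainder 23
⌊33/23⌋ = 1, remainder 10
⌊23/10⌋ = 2, remainder 3
⌊10/3⌋ = 3, remainder 1
⌊3/1⌋ = 3, remainder 0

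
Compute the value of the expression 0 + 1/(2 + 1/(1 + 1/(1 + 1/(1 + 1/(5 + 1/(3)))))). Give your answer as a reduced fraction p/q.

54/143

a_0 = 0: 0/1
a_1 = 2: 1/2
a_2 = 1: 1/3
a_3 = 1: 2/5
a_4 = 1: 3/8
a_5 = 5: 17/45
a_6 = 3: 54/143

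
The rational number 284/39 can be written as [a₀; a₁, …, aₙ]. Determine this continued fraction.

[7; 3, 1, 1, 5]

284 = 7·39 + 11, so a_0 = 7
39 = 3·11 + 6, so a_1 = 3
11 = 1·6 + 5, so a_2 = 1
6 = 1·5 + 1, so a_3 = 1
5 = 5·1 + 0, so a_4 = 5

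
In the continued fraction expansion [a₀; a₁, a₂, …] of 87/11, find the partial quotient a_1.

1

87 = 7·11 + 10, so a_0 = 7
11 = 1·10 + 1, so a_1 = 1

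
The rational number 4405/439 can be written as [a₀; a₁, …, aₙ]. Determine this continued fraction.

[10; 29, 3, 1, 3]

4405 = 10·439 + 15, so a_0 = 10
439 = 29·15 + 4, so a_1 = 29
15 = 3·4 + 3, so a_2 = 3
4 = 1·3 + 1, so a_3 = 1
3 = 3·1 + 0, so a_4 = 3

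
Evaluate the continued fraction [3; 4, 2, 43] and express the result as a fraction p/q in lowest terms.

Start with 43.
2 + 1/(43/1) = 2 + 1/43 = 87/43
4 + 1/(87/43) = 4 + 43/87 = 391/87
3 + 1/(391/87) = 3 + 87/391 = 1260/391

1260/391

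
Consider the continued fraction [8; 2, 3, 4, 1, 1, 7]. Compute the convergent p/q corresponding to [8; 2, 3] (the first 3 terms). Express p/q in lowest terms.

59/7

Build up convergents one term at a time:
a_0 = 8: 8/1
a_1 = 2: 17/2
a_2 = 3: 59/7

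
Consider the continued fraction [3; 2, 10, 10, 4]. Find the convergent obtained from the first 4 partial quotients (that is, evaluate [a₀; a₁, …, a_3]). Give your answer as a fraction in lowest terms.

a_0 = 3: 3/1
a_1 = 2: 7/2
a_2 = 10: 73/21
a_3 = 10: 737/212

737/212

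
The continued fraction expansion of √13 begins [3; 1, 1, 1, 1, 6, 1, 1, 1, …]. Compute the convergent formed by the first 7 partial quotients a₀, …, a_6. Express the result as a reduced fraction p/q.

137/38

a_0 = 3: 3/1
a_1 = 1: 4/1
a_2 = 1: 7/2
a_3 = 1: 11/3
a_4 = 1: 18/5
a_5 = 6: 119/33
a_6 = 1: 137/38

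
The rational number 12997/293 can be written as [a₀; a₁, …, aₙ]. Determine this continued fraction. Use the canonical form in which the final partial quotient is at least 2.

[44; 2, 1, 3, 1, 3, 2, 2]

12997 = 44·293 + 105, so a_0 = 44
293 = 2·105 + 83, so a_1 = 2
105 = 1·83 + 22, so a_2 = 1
83 = 3·22 + 17, so a_3 = 3
22 = 1·17 + 5, so a_4 = 1
17 = 3·5 + 2, so a_5 = 3
5 = 2·2 + 1, so a_6 = 2
2 = 2·1 + 0, so a_7 = 2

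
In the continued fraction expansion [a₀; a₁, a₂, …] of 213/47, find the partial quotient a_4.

⌊213/47⌋ = 4, remainder 25
⌊47/25⌋ = 1, remainder 22
⌊25/22⌋ = 1, remainder 3
⌊22/3⌋ = 7, remainder 1
⌊3/1⌋ = 3, remainder 0

3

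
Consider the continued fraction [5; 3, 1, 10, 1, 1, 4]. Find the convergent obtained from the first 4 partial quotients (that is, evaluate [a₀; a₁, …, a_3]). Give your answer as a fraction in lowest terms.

226/43

Build up convergents one term at a time:
a_0 = 5: 5/1
a_1 = 3: 16/3
a_2 = 1: 21/4
a_3 = 10: 226/43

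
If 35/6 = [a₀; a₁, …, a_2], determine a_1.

1

Repeatedly divide and take the remainder:
35 ÷ 6 → quotient 5, remainder 5
6 ÷ 5 → quotient 1, remainder 1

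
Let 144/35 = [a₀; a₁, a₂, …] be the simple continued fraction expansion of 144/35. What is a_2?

1

Run the Euclidean algorithm, recording each quotient:
144 ÷ 35 → quotient 4, remainder 4
35 ÷ 4 → quotient 8, remainder 3
4 ÷ 3 → quotient 1, remainder 1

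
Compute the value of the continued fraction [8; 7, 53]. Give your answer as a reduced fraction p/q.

Collapse the nested fraction from the inside out:
Start with 53.
7 + 1/(53/1) = 7 + 1/53 = 372/53
8 + 1/(372/53) = 8 + 53/372 = 3029/372

3029/372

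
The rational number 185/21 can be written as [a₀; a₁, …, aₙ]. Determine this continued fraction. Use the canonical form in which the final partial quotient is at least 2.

[8; 1, 4, 4]

185 ÷ 21 → quotient 8, remainder 17
21 ÷ 17 → quotient 1, remainder 4
17 ÷ 4 → quotient 4, remainder 1
4 ÷ 1 → quotient 4, remainder 0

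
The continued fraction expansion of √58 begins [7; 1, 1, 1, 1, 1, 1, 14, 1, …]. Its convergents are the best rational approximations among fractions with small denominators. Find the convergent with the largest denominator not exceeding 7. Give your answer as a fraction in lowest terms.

List convergents until the denominator exceeds the bound:
a_0 = 7: 7/1  (≤ bound)
a_1 = 1: 8/1  (≤ bound)
a_2 = 1: 15/2  (≤ bound)
a_3 = 1: 23/3  (≤ bound)
a_4 = 1: 38/5  (≤ bound)
a_5 = 1: 61/8  (> 7, stop)

38/5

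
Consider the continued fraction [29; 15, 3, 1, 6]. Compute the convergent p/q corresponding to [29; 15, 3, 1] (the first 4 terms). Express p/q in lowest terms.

1773/61

Starting at the tail and folding back:
Start with 1.
3 + 1/(1/1) = 3 + 1/1 = 4/1
15 + 1/(4/1) = 15 + 1/4 = 61/4
29 + 1/(61/4) = 29 + 4/61 = 1773/61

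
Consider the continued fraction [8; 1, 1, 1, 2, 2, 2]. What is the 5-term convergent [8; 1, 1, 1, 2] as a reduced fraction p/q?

69/8

a_0 = 8: 8/1
a_1 = 1: 9/1
a_2 = 1: 17/2
a_3 = 1: 26/3
a_4 = 2: 69/8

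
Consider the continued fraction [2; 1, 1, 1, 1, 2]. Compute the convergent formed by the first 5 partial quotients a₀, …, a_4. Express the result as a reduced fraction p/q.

13/5

a_0 = 2: 2/1
a_1 = 1: 3/1
a_2 = 1: 5/2
a_3 = 1: 8/3
a_4 = 1: 13/5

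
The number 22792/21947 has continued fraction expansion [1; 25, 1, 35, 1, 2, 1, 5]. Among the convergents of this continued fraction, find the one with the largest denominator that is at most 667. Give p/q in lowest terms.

a_0 = 1: 1/1  (≤ bound)
a_1 = 25: 26/25  (≤ bound)
a_2 = 1: 27/26  (≤ bound)
a_3 = 35: 971/935  (> 667, stop)

27/26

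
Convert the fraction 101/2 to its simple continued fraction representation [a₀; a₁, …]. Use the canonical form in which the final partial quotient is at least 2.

⌊101/2⌋ = 50, remainder 1
⌊2/1⌋ = 2, remainder 0

[50; 2]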